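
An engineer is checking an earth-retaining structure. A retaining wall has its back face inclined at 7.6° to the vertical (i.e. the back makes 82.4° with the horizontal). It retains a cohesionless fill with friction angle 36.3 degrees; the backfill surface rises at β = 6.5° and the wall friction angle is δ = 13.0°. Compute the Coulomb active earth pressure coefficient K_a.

K_a = sin²(α+φ) / [sin²α · sin(α−δ) · (1 + √{sin(φ+δ)sin(φ−β) / (sin(α−δ)sin(α+β))})²].
With α = 82.4°, φ = 36.3°, δ = 13.0°, β = 6.5°: K_a = 0.3131.

0.313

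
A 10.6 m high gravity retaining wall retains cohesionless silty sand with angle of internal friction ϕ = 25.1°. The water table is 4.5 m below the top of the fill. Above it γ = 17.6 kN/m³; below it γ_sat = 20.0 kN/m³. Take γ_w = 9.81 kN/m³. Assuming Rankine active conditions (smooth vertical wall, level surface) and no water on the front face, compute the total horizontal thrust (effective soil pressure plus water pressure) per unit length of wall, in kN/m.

K_a = tan²(45° − φ/2) = 0.4043.
γ' = 20.0 − 9.81 = 10.19 kN/m³. Depth below WT = 6.1 m.
σ'_h at WT = K_a γ d_w = 32.02 kPa; at base = 32.02 + K_a γ' × 6.1 = 57.15 kPa.
P₁ (0–4.5 m) = ½×32.02×4.5 = 72.05. P₂ (4.5–10.6 m) = ½(32.02+57.15)×6.1 = 272.0.
P_w = ½ γ_w h₂² = 0.5×9.81×6.1² = 182.5. Total = 72.05+272.0+182.5 = 526.5 kN/m.

527 kN/m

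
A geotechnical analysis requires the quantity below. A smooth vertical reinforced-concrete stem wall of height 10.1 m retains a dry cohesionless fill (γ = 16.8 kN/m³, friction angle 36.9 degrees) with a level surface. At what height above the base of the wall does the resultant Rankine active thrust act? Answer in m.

K_a = 0.2497.
The pressure distribution is triangular, so the resultant acts at H/3 above the base = 10.1/3 = 3.367 m.

3.37 m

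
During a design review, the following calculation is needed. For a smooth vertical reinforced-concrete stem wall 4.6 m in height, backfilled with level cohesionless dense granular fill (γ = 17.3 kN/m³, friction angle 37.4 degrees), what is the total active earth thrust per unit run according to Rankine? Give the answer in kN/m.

K_a = tan²(45° − φ/2) = 0.2443.
P_a = ½ K_a γ H² = 0.5 × 0.2443 × 17.3 × 4.6² = 44.71 kN/m.

44.7 kN/m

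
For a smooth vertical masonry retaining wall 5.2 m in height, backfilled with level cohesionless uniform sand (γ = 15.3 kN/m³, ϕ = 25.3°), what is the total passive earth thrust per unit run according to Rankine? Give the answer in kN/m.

516 kN/m

K_p = tan²(45° + φ/2) = 2.493.
P_p = ½ K_p γ H² = 0.5 × 2.493 × 15.3 × 5.2² = 515.6 kN/m.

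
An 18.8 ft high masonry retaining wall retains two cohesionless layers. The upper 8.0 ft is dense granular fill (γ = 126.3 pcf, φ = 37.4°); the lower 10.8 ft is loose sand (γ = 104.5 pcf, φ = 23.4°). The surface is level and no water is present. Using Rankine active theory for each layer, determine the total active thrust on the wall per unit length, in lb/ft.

8330 lb/ft

K_a1 = tan²(45°−37.4°/2) = 0.2443; K_a2 = tan²(45°−23.4°/2) = 0.4315.
Layer 1: σ at base = K_a1 γ₁ h₁ = 246.8 psf; P₁ = ½×246.8×8.0 = 987.2.
Layer 2: σ_v at top = γ₁h₁ = 1010; σ_h top = K_a2×1010 = 436.0; σ_h base = K_a2×(1010+104.5×10.8) = 923.0.
P₂ = ½(436.0+923.0)×10.8 = 7338. Total P_a = 987.2+7338 = 8325 lb/ft.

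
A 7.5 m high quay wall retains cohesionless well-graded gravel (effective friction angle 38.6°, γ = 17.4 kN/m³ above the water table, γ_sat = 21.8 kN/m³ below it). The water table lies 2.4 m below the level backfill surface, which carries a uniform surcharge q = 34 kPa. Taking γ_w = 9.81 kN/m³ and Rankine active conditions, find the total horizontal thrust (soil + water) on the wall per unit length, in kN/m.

K_a = tan²(45° − φ/2) = 0.2316.
γ' = 21.8 − 9.81 = 11.99 kN/m³. h₂ = H − d_w = 5.1 m.
σ'_h: at surface K_a·q = 7.875; at WT K_a(q+γd_w) = 17.55; at base K_a(q+γd_w+γ'h₂) = 31.71 kPa.
P₁ = ½(7.875+17.55)×2.4 = 30.51; P₂ = ½(17.55+31.71)×5.1 = 125.6; P_w = ½γ_w h₂² = 127.6.
Total = 30.51+125.6+127.6 = 283.7 kN/m.

284 kN/m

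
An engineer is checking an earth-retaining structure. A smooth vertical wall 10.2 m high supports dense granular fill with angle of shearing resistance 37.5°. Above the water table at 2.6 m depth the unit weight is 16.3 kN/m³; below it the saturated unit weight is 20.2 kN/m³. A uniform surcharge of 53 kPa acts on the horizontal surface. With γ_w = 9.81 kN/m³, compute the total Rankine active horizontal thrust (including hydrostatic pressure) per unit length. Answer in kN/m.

579 kN/m

K_a = tan²(45° − φ/2) = 0.2432.
γ' = 20.2 − 9.81 = 10.39 kN/m³. h₂ = H − d_w = 7.6 m.
σ'_h: at surface K_a·q = 12.89; at WT K_a(q+γd_w) = 23.20; at base K_a(q+γd_w+γ'h₂) = 42.40 kPa.
P₁ = ½(12.89+23.20)×2.6 = 46.91; P₂ = ½(23.20+42.40)×7.6 = 249.3; P_w = ½γ_w h₂² = 283.3.
Total = 46.91+249.3+283.3 = 579.5 kN/m.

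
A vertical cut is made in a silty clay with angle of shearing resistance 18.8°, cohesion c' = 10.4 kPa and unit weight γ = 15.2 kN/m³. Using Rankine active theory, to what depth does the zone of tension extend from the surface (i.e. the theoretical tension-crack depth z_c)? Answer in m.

K_a = tan²(45° − 18.8°/2) = 0.5126; √K_a = 0.7159.
The active pressure is zero where K_a γ z = 2c√K_a, so z_c = 2c/(γ√K_a) = 2×10.4/(15.2×0.7159) = 1.911 m.

1.91 m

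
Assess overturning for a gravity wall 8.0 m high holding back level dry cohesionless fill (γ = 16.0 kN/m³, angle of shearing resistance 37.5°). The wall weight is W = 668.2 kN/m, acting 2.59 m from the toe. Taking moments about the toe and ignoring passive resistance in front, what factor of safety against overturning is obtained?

K_a = tan²(45° − 37.5°/2) = 0.2432.
P_a = ½K_aγH² = 0.5×0.2432×16.0×8.0² = 124.5 kN/m, acting at H/3 = 2.667 m above the base.
Overturning moment M_o = P_a × H/3 = 124.5 × 2.667 = 332.0.
Resisting moment M_r = W × 2.59 = 668.2 × 2.59 = 1731.
FS_overturning = M_r/M_o = 1731/332.0 = 5.212.

5.21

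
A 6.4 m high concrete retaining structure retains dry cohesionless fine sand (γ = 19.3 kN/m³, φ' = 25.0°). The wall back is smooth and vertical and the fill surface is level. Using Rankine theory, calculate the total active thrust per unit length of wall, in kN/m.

K_a = tan²(45° − φ/2) = 0.4059.
P_a = ½ K_a γ H² = 0.5 × 0.4059 × 19.3 × 6.4² = 160.4 kN/m.

160 kN/m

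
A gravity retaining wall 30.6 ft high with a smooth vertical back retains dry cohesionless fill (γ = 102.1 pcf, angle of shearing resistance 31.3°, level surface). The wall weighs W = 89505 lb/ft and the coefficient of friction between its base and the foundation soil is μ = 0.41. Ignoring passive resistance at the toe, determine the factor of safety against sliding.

K_a = tan²(45° − 31.3°/2) = 0.3162.
P_a = ½K_aγH² = 0.5×0.3162×102.1×30.6² = 15120 lb/ft, acting at H/3 = 10.20 ft above the base.
FS_sliding = μW / P_a = 0.41×89505 / 15120 = 2.428.

2.43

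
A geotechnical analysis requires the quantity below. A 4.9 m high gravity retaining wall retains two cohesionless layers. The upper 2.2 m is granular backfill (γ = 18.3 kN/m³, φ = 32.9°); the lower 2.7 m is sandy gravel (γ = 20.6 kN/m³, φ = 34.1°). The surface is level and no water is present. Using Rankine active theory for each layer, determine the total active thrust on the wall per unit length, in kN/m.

K_a1 = tan²(45°−32.9°/2) = 0.2960; K_a2 = tan²(45°−34.1°/2) = 0.2815.
Layer 1: σ at base = K_a1 γ₁ h₁ = 11.92 kPa; P₁ = ½×11.92×2.2 = 13.11.
Layer 2: σ_v at top = γ₁h₁ = 40.26; σ_h top = K_a2×40.26 = 11.33; σ_h base = K_a2×(40.26+20.6×2.7) = 26.99.
P₂ = ½(11.33+26.99)×2.7 = 51.74. Total P_a = 13.11+51.74 = 64.85 kN/m.

64.9 kN/m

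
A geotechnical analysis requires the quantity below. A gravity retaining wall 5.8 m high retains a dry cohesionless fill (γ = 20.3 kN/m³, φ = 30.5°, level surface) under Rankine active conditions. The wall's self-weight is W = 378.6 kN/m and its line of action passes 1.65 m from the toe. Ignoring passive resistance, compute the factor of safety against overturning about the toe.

2.90

K_a = tan²(45° − 30.5°/2) = 0.3267.
P_a = ½K_aγH² = 0.5×0.3267×20.3×5.8² = 111.5 kN/m, acting at H/3 = 1.933 m above the base.
Overturning moment M_o = P_a × H/3 = 111.5 × 1.933 = 215.6.
Resisting moment M_r = W × 1.65 = 378.6 × 1.65 = 624.7.
FS_overturning = M_r/M_o = 624.7/215.6 = 2.897.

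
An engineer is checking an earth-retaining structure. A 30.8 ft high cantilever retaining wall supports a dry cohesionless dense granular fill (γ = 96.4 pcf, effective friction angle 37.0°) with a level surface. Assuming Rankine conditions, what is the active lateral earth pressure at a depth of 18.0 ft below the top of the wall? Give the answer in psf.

K_a = (1 − sin φ)/(1 + sin φ) = 0.2486.
σ_h = K_a γ z = 0.2486 × 96.4 × 18.0 = 431.3 psf.

431 psf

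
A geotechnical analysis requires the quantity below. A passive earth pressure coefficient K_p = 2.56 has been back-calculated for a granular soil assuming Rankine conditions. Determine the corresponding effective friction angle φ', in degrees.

K_p = (1+sin φ)/(1−sin φ) ⇒ sin φ = (K_p − 1)/(K_p + 1) = 0.4382.
φ = arcsin(0.4382) = 25.99°.

26.0°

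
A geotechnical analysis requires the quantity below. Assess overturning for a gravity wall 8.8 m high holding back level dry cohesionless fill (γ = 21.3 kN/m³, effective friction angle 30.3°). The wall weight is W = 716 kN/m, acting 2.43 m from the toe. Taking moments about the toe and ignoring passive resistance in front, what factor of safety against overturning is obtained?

2.18

K_a = tan²(45° − 30.3°/2) = 0.3293.
P_a = ½K_aγH² = 0.5×0.3293×21.3×8.8² = 271.6 kN/m, acting at H/3 = 2.933 m above the base.
Overturning moment M_o = P_a × H/3 = 271.6 × 2.933 = 796.7.
Resisting moment M_r = W × 2.43 = 716 × 2.43 = 1740.
FS_overturning = M_r/M_o = 1740/796.7 = 2.184.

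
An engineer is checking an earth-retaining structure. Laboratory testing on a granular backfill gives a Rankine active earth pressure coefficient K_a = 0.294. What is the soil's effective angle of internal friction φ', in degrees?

33.1°

K_a = tan²(45° − φ/2) ⇒ 45° − φ/2 = arctan(√0.294) = 28.47°.
φ = 2(45° − 28.47°) = 33.07°.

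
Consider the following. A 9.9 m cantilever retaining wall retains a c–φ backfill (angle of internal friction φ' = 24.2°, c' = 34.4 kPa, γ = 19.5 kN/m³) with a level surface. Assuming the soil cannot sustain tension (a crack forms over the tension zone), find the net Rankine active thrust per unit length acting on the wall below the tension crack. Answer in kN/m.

K_a = 0.4185; √K_a = 0.6469.
Tension-crack depth z_c = 2c/(γ√K_a) = 2×34.4/(19.5×0.6469) = 5.454 m.
σ_a at base = K_a γ H − 2c√K_a = 0.4185×19.5×9.9 − 2×34.4×0.6469 = 36.29 kPa.
P_a = ½ × 36.29 × (H − z_c) = 0.5×36.29×4.446 = 80.67 kN/m.

80.7 kN/m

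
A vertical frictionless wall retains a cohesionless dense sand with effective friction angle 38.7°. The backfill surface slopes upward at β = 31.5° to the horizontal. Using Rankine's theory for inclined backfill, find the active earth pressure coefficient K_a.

0.363

K_a = cos β · (cos β − √(cos²β − cos²φ)) / (cos β + √(cos²β − cos²φ)).
cos β = 0.8526, cos φ = 0.7804, √(cos²β − cos²φ) = 0.3434.
K_a = 0.8526 × (0.8526 − 0.3434)/(0.8526 + 0.3434) = 0.3630.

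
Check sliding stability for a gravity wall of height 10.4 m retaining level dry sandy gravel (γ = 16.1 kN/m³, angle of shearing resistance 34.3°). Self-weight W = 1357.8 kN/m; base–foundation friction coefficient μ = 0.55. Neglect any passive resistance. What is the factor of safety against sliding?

3.07

K_a = tan²(45° − 34.3°/2) = 0.2792.
P_a = ½K_aγH² = 0.5×0.2792×16.1×10.4² = 243.1 kN/m, acting at H/3 = 3.467 m above the base.
FS_sliding = μW / P_a = 0.55×1357.8 / 243.1 = 3.072.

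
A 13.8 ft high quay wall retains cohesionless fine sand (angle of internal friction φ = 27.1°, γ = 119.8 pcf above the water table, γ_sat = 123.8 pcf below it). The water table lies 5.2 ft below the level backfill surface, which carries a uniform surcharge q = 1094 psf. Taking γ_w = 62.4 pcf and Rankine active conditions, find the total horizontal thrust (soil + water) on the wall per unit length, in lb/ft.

K_a = tan²(45° − φ/2) = 0.3741.
γ' = 123.8 − 62.4 = 61.40 pcf. h₂ = H − d_w = 8.6 ft.
σ'_h: at surface K_a·q = 409.2; at WT K_a(q+γd_w) = 642.2; at base K_a(q+γd_w+γ'h₂) = 839.8 psf.
P₁ = ½(409.2+642.2)×5.2 = 2734; P₂ = ½(642.2+839.8)×8.6 = 6373; P_w = ½γ_w h₂² = 2308.
Total = 2734+6373+2308 = 11410 lb/ft.

11400 lb/ft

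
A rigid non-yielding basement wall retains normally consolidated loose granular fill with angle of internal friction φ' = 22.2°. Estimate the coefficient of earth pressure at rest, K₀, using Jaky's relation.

K₀ = 1 − sin φ' = 1 − sin 22.2° = 0.6222.

0.622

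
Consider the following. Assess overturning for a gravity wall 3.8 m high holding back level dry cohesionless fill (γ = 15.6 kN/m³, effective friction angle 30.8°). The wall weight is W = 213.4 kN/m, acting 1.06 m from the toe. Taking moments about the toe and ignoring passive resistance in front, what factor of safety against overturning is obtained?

4.91

K_a = tan²(45° − 30.8°/2) = 0.3227.
P_a = ½K_aγH² = 0.5×0.3227×15.6×3.8² = 36.35 kN/m, acting at H/3 = 1.267 m above the base.
Overturning moment M_o = P_a × H/3 = 36.35 × 1.267 = 46.04.
Resisting moment M_r = W × 1.06 = 213.4 × 1.06 = 226.2.
FS_overturning = M_r/M_o = 226.2/46.04 = 4.913.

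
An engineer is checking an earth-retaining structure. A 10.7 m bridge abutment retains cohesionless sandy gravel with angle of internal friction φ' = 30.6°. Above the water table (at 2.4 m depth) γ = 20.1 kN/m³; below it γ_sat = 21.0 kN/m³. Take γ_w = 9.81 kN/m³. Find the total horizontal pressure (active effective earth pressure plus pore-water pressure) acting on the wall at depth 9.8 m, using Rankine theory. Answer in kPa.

K_a = (1 − sin φ)/(1 + sin φ) = 0.3253.
γ' = 21.0 − 9.81 = 11.19 kN/m³.
Effective vertical stress at 9.8 m: σ'_v = 20.1×2.4 + 11.19×7.40 = 131.0 kPa.
σ'_h = K_a σ'_v = 0.3253 × 131.0 = 42.64 kPa; u = γ_w × 7.40 = 72.59 kPa.
Total σ_h = 42.64 + 72.59 = 115.2 kPa.

115 kPa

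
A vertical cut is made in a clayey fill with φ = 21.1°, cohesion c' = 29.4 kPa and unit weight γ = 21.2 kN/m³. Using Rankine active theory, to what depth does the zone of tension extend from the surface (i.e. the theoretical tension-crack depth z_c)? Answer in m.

4.04 m

K_a = tan²(45° − 21.1°/2) = 0.4706; √K_a = 0.6860.
The active pressure is zero where K_a γ z = 2c√K_a, so z_c = 2c/(γ√K_a) = 2×29.4/(21.2×0.6860) = 4.043 m.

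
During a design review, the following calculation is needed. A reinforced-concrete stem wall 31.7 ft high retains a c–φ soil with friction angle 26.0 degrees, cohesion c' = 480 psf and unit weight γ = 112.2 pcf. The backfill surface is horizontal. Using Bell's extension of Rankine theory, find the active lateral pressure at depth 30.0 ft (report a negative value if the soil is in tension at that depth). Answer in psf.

714 psf

K_a = (1 − sin φ)/(1 + sin φ) = 0.3905.
σ_a = K_a γ z − 2c√K_a = 0.3905×112.2×30.0 − 2×480×0.6249 = 714.4 psf.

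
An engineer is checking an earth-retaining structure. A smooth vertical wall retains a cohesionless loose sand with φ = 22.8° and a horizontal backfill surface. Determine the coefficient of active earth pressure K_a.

K_a = tan²(45° − φ/2) = tan²(33.60°) = 0.4414.

0.441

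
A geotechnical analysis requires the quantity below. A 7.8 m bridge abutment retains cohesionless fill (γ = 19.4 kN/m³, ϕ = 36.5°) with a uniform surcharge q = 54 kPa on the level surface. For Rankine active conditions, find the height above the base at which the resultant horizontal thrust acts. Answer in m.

K_a = 0.2541.
Triangular part P₁ = ½K_aγH² = 149.9 at H/3 = 2.600 m; rectangular part P₂ = K_a q H = 107.0 at H/2 = 3.900 m.
ȳ = (P₁·2.600 + P₂·3.900)/(P₁+P₂) = 3.141 m.

3.14 m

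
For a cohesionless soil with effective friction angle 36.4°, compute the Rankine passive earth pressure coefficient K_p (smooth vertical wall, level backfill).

K_p = (1 + sin φ)/(1 − sin φ) = tan²(45° + 36.4°/2) = 3.919.

3.92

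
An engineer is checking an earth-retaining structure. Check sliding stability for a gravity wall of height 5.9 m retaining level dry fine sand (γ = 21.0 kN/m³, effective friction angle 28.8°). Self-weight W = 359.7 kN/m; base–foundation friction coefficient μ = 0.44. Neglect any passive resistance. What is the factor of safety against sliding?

K_a = tan²(45° − 28.8°/2) = 0.3498.
P_a = ½K_aγH² = 0.5×0.3498×21.0×5.9² = 127.8 kN/m, acting at H/3 = 1.967 m above the base.
FS_sliding = μW / P_a = 0.44×359.7 / 127.8 = 1.238.

1.24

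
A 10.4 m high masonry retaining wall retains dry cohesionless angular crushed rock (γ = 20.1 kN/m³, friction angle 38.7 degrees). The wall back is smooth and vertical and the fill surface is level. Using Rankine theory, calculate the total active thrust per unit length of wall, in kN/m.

K_a = tan²(45° − φ/2) = 0.2306.
P_a = ½ K_a γ H² = 0.5 × 0.2306 × 20.1 × 10.4² = 250.6 kN/m.

251 kN/m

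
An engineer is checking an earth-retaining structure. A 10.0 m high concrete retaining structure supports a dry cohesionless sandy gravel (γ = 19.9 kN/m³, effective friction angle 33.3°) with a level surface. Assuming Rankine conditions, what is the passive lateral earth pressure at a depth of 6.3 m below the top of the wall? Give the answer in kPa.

431 kPa

K_p = (1 + sin φ)/(1 − sin φ) = 3.435.
σ_h = K_p γ z = 3.435 × 19.9 × 6.3 = 430.6 kPa.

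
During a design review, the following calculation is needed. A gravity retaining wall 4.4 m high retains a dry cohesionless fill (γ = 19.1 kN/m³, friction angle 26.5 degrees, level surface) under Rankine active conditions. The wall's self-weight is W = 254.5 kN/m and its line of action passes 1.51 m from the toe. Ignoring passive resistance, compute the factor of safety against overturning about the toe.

3.70

K_a = tan²(45° − 26.5°/2) = 0.3829.
P_a = ½K_aγH² = 0.5×0.3829×19.1×4.4² = 70.80 kN/m, acting at H/3 = 1.467 m above the base.
Overturning moment M_o = P_a × H/3 = 70.80 × 1.467 = 103.8.
Resisting moment M_r = W × 1.51 = 254.5 × 1.51 = 384.3.
FS_overturning = M_r/M_o = 384.3/103.8 = 3.701.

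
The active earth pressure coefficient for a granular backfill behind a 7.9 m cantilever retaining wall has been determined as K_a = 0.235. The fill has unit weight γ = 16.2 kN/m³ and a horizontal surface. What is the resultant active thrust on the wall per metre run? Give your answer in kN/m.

P = ½ K_a γ H² = 0.5 × 0.235 × 16.2 × 7.9² = 118.8 kN/m.

119 kN/m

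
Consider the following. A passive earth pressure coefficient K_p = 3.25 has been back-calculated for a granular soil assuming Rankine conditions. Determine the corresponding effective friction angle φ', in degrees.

32.0°

K_p = (1+sin φ)/(1−sin φ) ⇒ sin φ = (K_p − 1)/(K_p + 1) = 0.5294.
φ = arcsin(0.5294) = 31.97°.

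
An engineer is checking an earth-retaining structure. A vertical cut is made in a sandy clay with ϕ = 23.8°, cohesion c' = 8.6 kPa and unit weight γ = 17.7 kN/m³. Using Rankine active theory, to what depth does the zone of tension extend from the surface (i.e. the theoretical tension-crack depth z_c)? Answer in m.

K_a = tan²(45° − 23.8°/2) = 0.4250; √K_a = 0.6519.
The active pressure is zero where K_a γ z = 2c√K_a, so z_c = 2c/(γ√K_a) = 2×8.6/(17.7×0.6519) = 1.491 m.

1.49 m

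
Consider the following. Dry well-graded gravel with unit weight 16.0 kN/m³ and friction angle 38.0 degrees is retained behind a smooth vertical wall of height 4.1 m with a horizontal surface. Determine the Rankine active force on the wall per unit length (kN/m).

K_a = tan²(45° − φ/2) = 0.2379.
P_a = ½ K_a γ H² = 0.5 × 0.2379 × 16.0 × 4.1² = 31.99 kN/m.

32.0 kN/m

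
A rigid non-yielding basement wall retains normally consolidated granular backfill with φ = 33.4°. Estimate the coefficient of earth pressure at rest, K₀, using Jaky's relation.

K₀ = 1 − sin φ' = 1 − sin 33.4° = 0.4495.

0.450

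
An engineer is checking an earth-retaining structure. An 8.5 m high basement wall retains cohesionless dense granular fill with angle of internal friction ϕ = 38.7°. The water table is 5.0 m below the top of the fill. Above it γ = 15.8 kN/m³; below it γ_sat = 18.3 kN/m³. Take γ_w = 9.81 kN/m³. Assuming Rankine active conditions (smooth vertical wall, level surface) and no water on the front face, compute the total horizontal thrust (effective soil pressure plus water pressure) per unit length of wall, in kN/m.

181 kN/m

K_a = tan²(45° − φ/2) = 0.2306.
γ' = 18.3 − 9.81 = 8.490 kN/m³. Depth below WT = 3.5 m.
σ'_h at WT = K_a γ d_w = 18.22 kPa; at base = 18.22 + K_a γ' × 3.5 = 25.07 kPa.
P₁ (0–5.0 m) = ½×18.22×5.0 = 45.54. P₂ (5.0–8.5 m) = ½(18.22+25.07)×3.5 = 75.75.
P_w = ½ γ_w h₂² = 0.5×9.81×3.5² = 60.09. Total = 45.54+75.75+60.09 = 181.4 kN/m.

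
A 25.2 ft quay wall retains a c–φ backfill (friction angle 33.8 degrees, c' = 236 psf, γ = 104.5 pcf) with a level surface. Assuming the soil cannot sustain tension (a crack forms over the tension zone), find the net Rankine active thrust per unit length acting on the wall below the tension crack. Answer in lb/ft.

4170 lb/ft

K_a = 0.2851; √K_a = 0.5340.
Tension-crack depth z_c = 2c/(γ√K_a) = 2×236/(104.5×0.5340) = 8.459 ft.
σ_a at base = K_a γ H − 2c√K_a = 0.2851×104.5×25.2 − 2×236×0.5340 = 498.8 psf.
P_a = ½ × 498.8 × (H − z_c) = 0.5×498.8×16.74 = 4175 lb/ft.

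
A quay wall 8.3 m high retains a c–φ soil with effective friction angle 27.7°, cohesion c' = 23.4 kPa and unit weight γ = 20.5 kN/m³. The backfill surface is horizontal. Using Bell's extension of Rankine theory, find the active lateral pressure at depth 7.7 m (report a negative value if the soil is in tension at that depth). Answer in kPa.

29.4 kPa

K_a = (1 − sin φ)/(1 + sin φ) = 0.3653.
σ_a = K_a γ z − 2c√K_a = 0.3653×20.5×7.7 − 2×23.4×0.6044 = 29.38 kPa.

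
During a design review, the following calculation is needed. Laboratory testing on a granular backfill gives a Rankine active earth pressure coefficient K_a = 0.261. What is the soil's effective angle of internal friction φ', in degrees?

35.9°

K_a = tan²(45° − φ/2) ⇒ 45° − φ/2 = arctan(√0.261) = 27.06°.
φ = 2(45° − 27.06°) = 35.88°.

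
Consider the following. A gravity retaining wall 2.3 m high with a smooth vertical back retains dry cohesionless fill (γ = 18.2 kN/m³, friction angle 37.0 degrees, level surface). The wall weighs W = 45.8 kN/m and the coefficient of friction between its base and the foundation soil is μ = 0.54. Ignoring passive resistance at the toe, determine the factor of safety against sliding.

K_a = tan²(45° − 37.0°/2) = 0.2486.
P_a = ½K_aγH² = 0.5×0.2486×18.2×2.3² = 11.97 kN/m, acting at H/3 = 0.7667 m above the base.
FS_sliding = μW / P_a = 0.54×45.8 / 11.97 = 2.067.

2.07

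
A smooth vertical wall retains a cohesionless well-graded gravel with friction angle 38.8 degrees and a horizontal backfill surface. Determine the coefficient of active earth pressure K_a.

K_a = tan²(45° − φ/2) = tan²(25.60°) = 0.2296.

0.230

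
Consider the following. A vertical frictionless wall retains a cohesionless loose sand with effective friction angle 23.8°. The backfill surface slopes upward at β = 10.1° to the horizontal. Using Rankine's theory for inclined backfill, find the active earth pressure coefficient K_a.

K_a = cos β · (cos β − √(cos²β − cos²φ)) / (cos β + √(cos²β − cos²φ)).
cos β = 0.9845, cos φ = 0.9150, √(cos²β − cos²φ) = 0.3634.
K_a = 0.9845 × (0.9845 − 0.3634)/(0.9845 + 0.3634) = 0.4536.

0.454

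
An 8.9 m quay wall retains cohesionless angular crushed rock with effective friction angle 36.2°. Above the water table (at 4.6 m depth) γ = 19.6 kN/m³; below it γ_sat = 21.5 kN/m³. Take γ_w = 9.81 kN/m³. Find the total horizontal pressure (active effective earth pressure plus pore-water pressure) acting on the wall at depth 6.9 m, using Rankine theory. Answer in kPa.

K_a = (1 − sin φ)/(1 + sin φ) = 0.2574.
γ' = 21.5 − 9.81 = 11.69 kN/m³.
Effective vertical stress at 6.9 m: σ'_v = 19.6×4.6 + 11.69×2.30 = 117.0 kPa.
σ'_h = K_a σ'_v = 0.2574 × 117.0 = 30.13 kPa; u = γ_w × 2.30 = 22.56 kPa.
Total σ_h = 30.13 + 22.56 = 52.69 kPa.

52.7 kPa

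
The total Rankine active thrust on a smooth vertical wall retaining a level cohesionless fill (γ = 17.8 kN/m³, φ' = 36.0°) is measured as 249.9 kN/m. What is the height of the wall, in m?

K_a = 0.2596. P_a = ½ K_a γ H² ⇒ H = √(2P_a/(K_a γ)).
H = √(2×249.9/(0.2596×17.8)) = 10.40 m.

10.4 m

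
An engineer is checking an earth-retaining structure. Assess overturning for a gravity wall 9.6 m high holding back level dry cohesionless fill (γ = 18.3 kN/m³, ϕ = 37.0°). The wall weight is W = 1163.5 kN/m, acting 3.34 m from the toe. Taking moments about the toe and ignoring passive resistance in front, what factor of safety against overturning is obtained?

5.79

K_a = tan²(45° − 37.0°/2) = 0.2486.
P_a = ½K_aγH² = 0.5×0.2486×18.3×9.6² = 209.6 kN/m, acting at H/3 = 3.200 m above the base.
Overturning moment M_o = P_a × H/3 = 209.6 × 3.200 = 670.8.
Resisting moment M_r = W × 3.34 = 1163.5 × 3.34 = 3886.
FS_overturning = M_r/M_o = 3886/670.8 = 5.793.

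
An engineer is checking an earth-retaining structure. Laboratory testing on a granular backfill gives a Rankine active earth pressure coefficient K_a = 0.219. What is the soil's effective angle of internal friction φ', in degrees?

39.8°

K_a = tan²(45° − φ/2) ⇒ 45° − φ/2 = arctan(√0.219) = 25.08°.
φ = 2(45° − 25.08°) = 39.84°.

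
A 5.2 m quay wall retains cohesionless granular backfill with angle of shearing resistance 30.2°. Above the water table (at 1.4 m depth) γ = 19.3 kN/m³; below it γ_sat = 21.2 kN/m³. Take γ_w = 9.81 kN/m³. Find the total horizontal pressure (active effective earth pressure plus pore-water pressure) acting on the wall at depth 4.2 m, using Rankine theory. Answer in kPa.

K_a = (1 − sin φ)/(1 + sin φ) = 0.3307.
γ' = 21.2 − 9.81 = 11.39 kN/m³.
Effective vertical stress at 4.2 m: σ'_v = 19.3×1.4 + 11.39×2.80 = 58.91 kPa.
σ'_h = K_a σ'_v = 0.3307 × 58.91 = 19.48 kPa; u = γ_w × 2.80 = 27.47 kPa.
Total σ_h = 19.48 + 27.47 = 46.95 kPa.

46.9 kPa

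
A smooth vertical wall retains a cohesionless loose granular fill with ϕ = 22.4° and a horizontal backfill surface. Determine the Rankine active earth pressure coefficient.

0.448

K_a = tan²(45° − φ/2) = tan²(33.80°) = 0.4482.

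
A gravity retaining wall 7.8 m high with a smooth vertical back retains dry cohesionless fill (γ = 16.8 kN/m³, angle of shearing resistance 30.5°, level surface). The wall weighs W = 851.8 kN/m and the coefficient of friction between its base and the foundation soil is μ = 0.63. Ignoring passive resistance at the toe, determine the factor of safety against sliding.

K_a = tan²(45° − 30.5°/2) = 0.3267.
P_a = ½K_aγH² = 0.5×0.3267×16.8×7.8² = 166.9 kN/m, acting at H/3 = 2.600 m above the base.
FS_sliding = μW / P_a = 0.63×851.8 / 166.9 = 3.214.

3.21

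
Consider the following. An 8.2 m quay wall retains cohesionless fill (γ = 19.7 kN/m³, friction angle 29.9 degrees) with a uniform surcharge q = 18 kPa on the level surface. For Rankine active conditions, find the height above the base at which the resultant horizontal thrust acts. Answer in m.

K_a = 0.3347.
Triangular part P₁ = ½K_aγH² = 221.7 at H/3 = 2.733 m; rectangular part P₂ = K_a q H = 49.40 at H/2 = 4.100 m.
ȳ = (P₁·2.733 + P₂·4.100)/(P₁+P₂) = 2.982 m.

2.98 m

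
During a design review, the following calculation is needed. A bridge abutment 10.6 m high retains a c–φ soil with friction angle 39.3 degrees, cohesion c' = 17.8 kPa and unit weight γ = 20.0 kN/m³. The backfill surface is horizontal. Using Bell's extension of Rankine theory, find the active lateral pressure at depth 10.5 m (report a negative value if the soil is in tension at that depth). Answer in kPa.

K_a = (1 − sin φ)/(1 + sin φ) = 0.2245.
σ_a = K_a γ z − 2c√K_a = 0.2245×20.0×10.5 − 2×17.8×0.4738 = 30.27 kPa.

30.3 kPa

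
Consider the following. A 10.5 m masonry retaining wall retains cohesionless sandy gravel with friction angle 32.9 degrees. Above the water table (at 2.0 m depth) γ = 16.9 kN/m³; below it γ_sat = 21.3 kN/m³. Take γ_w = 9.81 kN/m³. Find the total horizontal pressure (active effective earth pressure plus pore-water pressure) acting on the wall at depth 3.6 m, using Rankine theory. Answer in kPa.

31.1 kPa

K_a = (1 − sin φ)/(1 + sin φ) = 0.2960.
γ' = 21.3 − 9.81 = 11.49 kN/m³.
Effective vertical stress at 3.6 m: σ'_v = 16.9×2.0 + 11.49×1.60 = 52.18 kPa.
σ'_h = K_a σ'_v = 0.2960 × 52.18 = 15.45 kPa; u = γ_w × 1.60 = 15.70 kPa.
Total σ_h = 15.45 + 15.70 = 31.14 kPa.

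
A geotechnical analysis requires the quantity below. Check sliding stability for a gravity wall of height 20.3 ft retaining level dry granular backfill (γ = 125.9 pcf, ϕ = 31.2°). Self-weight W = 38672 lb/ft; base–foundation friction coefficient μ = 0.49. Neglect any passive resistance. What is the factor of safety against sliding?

K_a = tan²(45° − 31.2°/2) = 0.3175.
P_a = ½K_aγH² = 0.5×0.3175×125.9×20.3² = 8236 lb/ft, acting at H/3 = 6.767 ft above the base.
FS_sliding = μW / P_a = 0.49×38672 / 8236 = 2.301.

2.30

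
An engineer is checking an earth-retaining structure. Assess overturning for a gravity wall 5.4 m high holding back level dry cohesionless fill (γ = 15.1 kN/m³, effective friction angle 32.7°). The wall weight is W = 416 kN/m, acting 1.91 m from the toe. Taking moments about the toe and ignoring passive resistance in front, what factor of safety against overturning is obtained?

K_a = tan²(45° − 32.7°/2) = 0.2985.
P_a = ½K_aγH² = 0.5×0.2985×15.1×5.4² = 65.72 kN/m, acting at H/3 = 1.800 m above the base.
Overturning moment M_o = P_a × H/3 = 65.72 × 1.800 = 118.3.
Resisting moment M_r = W × 1.91 = 416 × 1.91 = 794.6.
FS_overturning = M_r/M_o = 794.6/118.3 = 6.717.

6.72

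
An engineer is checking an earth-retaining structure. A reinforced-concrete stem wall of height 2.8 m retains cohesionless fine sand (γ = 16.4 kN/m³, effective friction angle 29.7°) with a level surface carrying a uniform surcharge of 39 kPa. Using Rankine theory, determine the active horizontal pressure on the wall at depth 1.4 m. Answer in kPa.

K_a = (1 − sin φ)/(1 + sin φ) = 0.3374.
σ_v = γz + q = 16.4 × 1.4 + 39 = 61.96 kPa.
σ_h = K_a σ_v = 0.3374 × 61.96 = 20.90 kPa.

20.9 kPa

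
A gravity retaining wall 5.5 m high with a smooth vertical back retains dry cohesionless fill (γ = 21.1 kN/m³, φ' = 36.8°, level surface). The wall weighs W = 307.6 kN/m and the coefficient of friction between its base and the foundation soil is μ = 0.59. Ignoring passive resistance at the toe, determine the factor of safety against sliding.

K_a = tan²(45° − 36.8°/2) = 0.2508.
P_a = ½K_aγH² = 0.5×0.2508×21.1×5.5² = 80.03 kN/m, acting at H/3 = 1.833 m above the base.
FS_sliding = μW / P_a = 0.59×307.6 / 80.03 = 2.268.

2.27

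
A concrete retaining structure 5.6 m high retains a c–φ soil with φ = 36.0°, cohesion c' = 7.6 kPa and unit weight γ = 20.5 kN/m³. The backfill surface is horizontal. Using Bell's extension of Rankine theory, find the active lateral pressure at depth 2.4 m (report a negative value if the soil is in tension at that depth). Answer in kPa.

K_a = (1 − sin φ)/(1 + sin φ) = 0.2596.
σ_a = K_a γ z − 2c√K_a = 0.2596×20.5×2.4 − 2×7.6×0.5095 = 5.028 kPa.

5.03 kPa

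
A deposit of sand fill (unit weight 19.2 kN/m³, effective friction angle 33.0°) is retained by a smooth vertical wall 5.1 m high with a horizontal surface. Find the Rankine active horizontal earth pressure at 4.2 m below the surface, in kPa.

23.8 kPa

K_a = (1 − sin φ)/(1 + sin φ) = 0.2948.
σ_h = K_a γ z = 0.2948 × 19.2 × 4.2 = 23.77 kPa.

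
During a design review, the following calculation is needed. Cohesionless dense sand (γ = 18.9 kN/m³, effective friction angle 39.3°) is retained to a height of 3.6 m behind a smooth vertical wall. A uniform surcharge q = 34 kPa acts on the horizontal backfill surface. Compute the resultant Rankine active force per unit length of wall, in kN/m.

K_a = tan²(45° − φ/2) = 0.2245.
Soil triangle: ½ K_a γ H² = 0.5×0.2245×18.9×3.6² = 27.49 kN/m.
Surcharge rectangle: K_a q H = 0.2245×34×3.6 = 27.47 kN/m.
Total = 27.49 + 27.47 = 54.96 kN/m.

55.0 kN/m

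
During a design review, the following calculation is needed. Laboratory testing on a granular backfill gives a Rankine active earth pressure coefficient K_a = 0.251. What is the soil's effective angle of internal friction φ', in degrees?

K_a = tan²(45° − φ/2) ⇒ 45° − φ/2 = arctan(√0.251) = 26.61°.
φ = 2(45° − 26.61°) = 36.78°.

36.8°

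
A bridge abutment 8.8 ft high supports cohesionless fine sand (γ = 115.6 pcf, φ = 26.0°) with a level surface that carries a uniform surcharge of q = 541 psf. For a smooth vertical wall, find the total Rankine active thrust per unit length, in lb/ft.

3610 lb/ft

K_a = tan²(45° − φ/2) = 0.3905.
Soil triangle: ½ K_a γ H² = 0.5×0.3905×115.6×8.8² = 1748 lb/ft.
Surcharge rectangle: K_a q H = 0.3905×541×8.8 = 1859 lb/ft.
Total = 1748 + 1859 = 3607 lb/ft.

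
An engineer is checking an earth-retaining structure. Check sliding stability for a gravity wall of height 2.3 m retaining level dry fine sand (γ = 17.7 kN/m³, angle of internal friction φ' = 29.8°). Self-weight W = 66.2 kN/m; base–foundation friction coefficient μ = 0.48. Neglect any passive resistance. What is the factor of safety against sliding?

2.02

K_a = tan²(45° − 29.8°/2) = 0.3360.
P_a = ½K_aγH² = 0.5×0.3360×17.7×2.3² = 15.73 kN/m, acting at H/3 = 0.7667 m above the base.
FS_sliding = μW / P_a = 0.48×66.2 / 15.73 = 2.020.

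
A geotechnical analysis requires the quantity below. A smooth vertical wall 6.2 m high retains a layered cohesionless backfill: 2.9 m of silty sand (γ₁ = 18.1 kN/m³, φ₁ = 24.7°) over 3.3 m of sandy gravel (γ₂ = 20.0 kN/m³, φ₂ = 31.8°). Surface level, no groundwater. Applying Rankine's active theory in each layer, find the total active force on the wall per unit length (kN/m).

K_a1 = tan²(45°−24.7°/2) = 0.4106; K_a2 = tan²(45°−31.8°/2) = 0.3098.
Layer 1: σ at base = K_a1 γ₁ h₁ = 21.55 kPa; P₁ = ½×21.55×2.9 = 31.25.
Layer 2: σ_v at top = γ₁h₁ = 52.49; σ_h top = K_a2×52.49 = 16.26; σ_h base = K_a2×(52.49+20.0×3.3) = 36.71.
P₂ = ½(16.26+36.71)×3.3 = 87.40. Total P_a = 31.25+87.40 = 118.6 kN/m.

119 kN/m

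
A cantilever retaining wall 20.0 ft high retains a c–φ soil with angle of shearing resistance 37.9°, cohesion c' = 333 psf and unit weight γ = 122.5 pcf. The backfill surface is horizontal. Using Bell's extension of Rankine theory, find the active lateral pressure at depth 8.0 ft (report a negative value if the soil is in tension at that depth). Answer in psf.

-91.4 psf

K_a = (1 − sin φ)/(1 + sin φ) = 0.2389.
σ_a = K_a γ z − 2c√K_a = 0.2389×122.5×8.0 − 2×333×0.4888 = -91.39 psf.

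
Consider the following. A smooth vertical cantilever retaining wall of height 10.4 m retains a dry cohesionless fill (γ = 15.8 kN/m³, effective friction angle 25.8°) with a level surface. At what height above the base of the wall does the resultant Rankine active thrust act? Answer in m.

K_a = 0.3935.
The pressure distribution is triangular, so the resultant acts at H/3 above the base = 10.4/3 = 3.467 m.

3.47 m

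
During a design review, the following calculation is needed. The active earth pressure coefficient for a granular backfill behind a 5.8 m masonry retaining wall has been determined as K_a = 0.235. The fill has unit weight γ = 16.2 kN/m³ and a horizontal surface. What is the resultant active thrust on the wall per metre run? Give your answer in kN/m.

P = ½ K_a γ H² = 0.5 × 0.235 × 16.2 × 5.8² = 64.03 kN/m.

64.0 kN/m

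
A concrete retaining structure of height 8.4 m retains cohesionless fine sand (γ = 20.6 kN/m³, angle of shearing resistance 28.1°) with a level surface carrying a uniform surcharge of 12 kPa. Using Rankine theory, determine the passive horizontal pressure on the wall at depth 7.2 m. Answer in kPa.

446 kPa

K_p = (1 + sin φ)/(1 − sin φ) = 2.781.
σ_v = γz + q = 20.6 × 7.2 + 12 = 160.3 kPa.
σ_h = K_p σ_v = 2.781 × 160.3 = 445.8 kPa.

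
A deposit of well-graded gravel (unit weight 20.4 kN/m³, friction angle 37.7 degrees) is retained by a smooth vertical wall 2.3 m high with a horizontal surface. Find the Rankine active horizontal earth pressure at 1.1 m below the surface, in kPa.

K_a = (1 − sin φ)/(1 + sin φ) = 0.2411.
σ_h = K_a γ z = 0.2411 × 20.4 × 1.1 = 5.409 kPa.

5.41 kPa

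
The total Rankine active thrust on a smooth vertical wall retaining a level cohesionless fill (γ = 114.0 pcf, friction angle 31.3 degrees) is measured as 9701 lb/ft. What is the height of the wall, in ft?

23.2 ft

K_a = 0.3162. P_a = ½ K_a γ H² ⇒ H = √(2P_a/(K_a γ)).
H = √(2×9701/(0.3162×114.0)) = 23.20 ft.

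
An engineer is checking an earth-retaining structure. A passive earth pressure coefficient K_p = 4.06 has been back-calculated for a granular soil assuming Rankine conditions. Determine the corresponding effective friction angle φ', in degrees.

37.2°

K_p = (1+sin φ)/(1−sin φ) ⇒ sin φ = (K_p − 1)/(K_p + 1) = 0.6047.
φ = arcsin(0.6047) = 37.21°.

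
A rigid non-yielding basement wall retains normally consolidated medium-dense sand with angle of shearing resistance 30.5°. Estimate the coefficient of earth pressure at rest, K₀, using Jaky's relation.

0.492

K₀ = 1 − sin φ' = 1 − sin 30.5° = 0.4925.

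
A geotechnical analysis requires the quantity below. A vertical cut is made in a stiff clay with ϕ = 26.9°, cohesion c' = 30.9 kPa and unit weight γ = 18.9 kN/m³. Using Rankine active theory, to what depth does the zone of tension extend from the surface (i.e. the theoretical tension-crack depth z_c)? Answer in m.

K_a = tan²(45° − 26.9°/2) = 0.3770; √K_a = 0.6140.
The active pressure is zero where K_a γ z = 2c√K_a, so z_c = 2c/(γ√K_a) = 2×30.9/(18.9×0.6140) = 5.325 m.

5.33 m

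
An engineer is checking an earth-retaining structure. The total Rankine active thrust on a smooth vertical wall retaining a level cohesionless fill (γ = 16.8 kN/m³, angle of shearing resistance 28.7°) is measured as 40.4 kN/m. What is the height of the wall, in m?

3.70 m

K_a = 0.3511. P_a = ½ K_a γ H² ⇒ H = √(2P_a/(K_a γ)).
H = √(2×40.4/(0.3511×16.8)) = 3.701 m.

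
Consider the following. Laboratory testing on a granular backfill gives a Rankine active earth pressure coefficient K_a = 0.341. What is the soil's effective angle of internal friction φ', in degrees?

29.4°

K_a = tan²(45° − φ/2) ⇒ 45° − φ/2 = arctan(√0.341) = 30.28°.
φ = 2(45° − 30.28°) = 29.43°.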